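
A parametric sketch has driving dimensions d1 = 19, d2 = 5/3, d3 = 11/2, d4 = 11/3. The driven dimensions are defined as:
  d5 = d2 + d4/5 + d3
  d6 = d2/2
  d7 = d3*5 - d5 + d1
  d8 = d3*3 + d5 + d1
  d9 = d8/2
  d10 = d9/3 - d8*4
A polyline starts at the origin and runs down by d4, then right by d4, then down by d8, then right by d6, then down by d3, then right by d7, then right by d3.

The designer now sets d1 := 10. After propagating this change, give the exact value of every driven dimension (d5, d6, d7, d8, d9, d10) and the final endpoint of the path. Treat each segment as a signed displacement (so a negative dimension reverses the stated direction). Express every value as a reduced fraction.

d5 = 79/10
d6 = 5/6
d7 = 148/5
d8 = 172/5
d9 = 86/5
d10 = -1978/15
endpoint = (198/5, -1307/30)

Apply edit: d1 := 10
  d5 = d2 + d4/5 + d3 = 79/10
  d6 = d2/2 = 5/6
  d7 = d3*5 - d5 + d1 = 148/5
  d8 = d3*3 + d5 + d1 = 172/5
  d9 = d8/2 = 86/5
  d10 = d9/3 - d8*4 = -1978/15
Walk from origin (0, 0):
  seg 1: down by d4 = 11/3 → (0, -11/3)
  seg 2: right by d4 = 11/3 → (11/3, -11/3)
  seg 3: down by d8 = 172/5 → (11/3, -571/15)
  seg 4: right by d6 = 5/6 → (9/2, -571/15)
  seg 5: down by d3 = 11/2 → (9/2, -1307/30)
  seg 6: right by d7 = 148/5 → (341/10, -1307/30)
  seg 7: right by d3 = 11/2 → (198/5, -1307/30)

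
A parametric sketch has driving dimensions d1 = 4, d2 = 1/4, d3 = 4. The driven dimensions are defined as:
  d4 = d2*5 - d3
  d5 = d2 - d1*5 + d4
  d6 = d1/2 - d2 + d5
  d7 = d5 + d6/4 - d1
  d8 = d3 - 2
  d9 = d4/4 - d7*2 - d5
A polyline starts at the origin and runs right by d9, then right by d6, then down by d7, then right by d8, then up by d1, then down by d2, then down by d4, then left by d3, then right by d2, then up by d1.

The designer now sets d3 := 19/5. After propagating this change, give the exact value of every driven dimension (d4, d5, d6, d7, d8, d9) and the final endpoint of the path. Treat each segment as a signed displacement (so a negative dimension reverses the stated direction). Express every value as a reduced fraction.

d4 = -51/20
d5 = -223/10
d6 = -411/20
d7 = -503/16
d8 = 9/5
d9 = 6763/80
endpoint = (4979/80, 3339/80)

Apply edit: d3 := 19/5
  d4 = d2*5 - d3 = -51/20
  d5 = d2 - d1*5 + d4 = -223/10
  d6 = d1/2 - d2 + d5 = -411/20
  d7 = d5 + d6/4 - d1 = -503/16
  d8 = d3 - 2 = 9/5
  d9 = d4/4 - d7*2 - d5 = 6763/80
Walk from origin (0, 0):
  seg 1: right by d9 = 6763/80 → (6763/80, 0)
  seg 2: right by d6 = -411/20 → (5119/80, 0)
  seg 3: down by d7 = -503/16 → (5119/80, 503/16)
  seg 4: right by d8 = 9/5 → (5263/80, 503/16)
  seg 5: up by d1 = 4 → (5263/80, 567/16)
  seg 6: down by d2 = 1/4 → (5263/80, 563/16)
  seg 7: down by d4 = -51/20 → (5263/80, 3019/80)
  seg 8: left by d3 = 19/5 → (4959/80, 3019/80)
  seg 9: right by d2 = 1/4 → (4979/80, 3019/80)
  seg 10: up by d1 = 4 → (4979/80, 3339/80)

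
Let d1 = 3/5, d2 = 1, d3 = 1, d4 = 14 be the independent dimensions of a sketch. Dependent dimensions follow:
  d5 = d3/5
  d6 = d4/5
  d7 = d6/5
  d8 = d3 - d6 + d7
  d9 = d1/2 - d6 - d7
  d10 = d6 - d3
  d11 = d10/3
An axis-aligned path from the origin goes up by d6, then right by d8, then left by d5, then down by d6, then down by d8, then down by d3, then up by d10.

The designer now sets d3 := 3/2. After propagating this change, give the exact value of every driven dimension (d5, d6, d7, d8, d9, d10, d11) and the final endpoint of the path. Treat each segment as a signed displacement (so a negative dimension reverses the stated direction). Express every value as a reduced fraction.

d5 = 3/10
d6 = 14/5
d7 = 14/25
d8 = -37/50
d9 = -153/50
d10 = 13/10
d11 = 13/30
endpoint = (-26/25, 27/50)

Apply edit: d3 := 3/2
  d5 = d3/5 = 3/10
  d6 = d4/5 = 14/5
  d7 = d6/5 = 14/25
  d8 = d3 - d6 + d7 = -37/50
  d9 = d1/2 - d6 - d7 = -153/50
  d10 = d6 - d3 = 13/10
  d11 = d10/3 = 13/30
Walk from origin (0, 0):
  seg 1: up by d6 = 14/5 → (0, 14/5)
  seg 2: right by d8 = -37/50 → (-37/50, 14/5)
  seg 3: left by d5 = 3/10 → (-26/25, 14/5)
  seg 4: down by d6 = 14/5 → (-26/25, 0)
  seg 5: down by d8 = -37/50 → (-26/25, 37/50)
  seg 6: down by d3 = 3/2 → (-26/25, -19/25)
  seg 7: up by d10 = 13/10 → (-26/25, 27/50)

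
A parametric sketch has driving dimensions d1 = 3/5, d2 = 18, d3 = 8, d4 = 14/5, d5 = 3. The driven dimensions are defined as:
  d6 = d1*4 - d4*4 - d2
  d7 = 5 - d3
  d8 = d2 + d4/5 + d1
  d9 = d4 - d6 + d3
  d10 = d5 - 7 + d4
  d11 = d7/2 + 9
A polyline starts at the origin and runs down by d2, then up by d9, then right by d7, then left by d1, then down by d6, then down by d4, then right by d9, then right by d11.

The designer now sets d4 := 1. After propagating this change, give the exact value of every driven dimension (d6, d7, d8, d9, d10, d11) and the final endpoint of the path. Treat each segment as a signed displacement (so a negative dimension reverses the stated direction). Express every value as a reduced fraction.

d6 = -98/5
d7 = -3
d8 = 94/5
d9 = 143/5
d10 = -3
d11 = 15/2
endpoint = (65/2, 146/5)

Apply edit: d4 := 1
  d6 = d1*4 - d4*4 - d2 = -98/5
  d7 = 5 - d3 = -3
  d8 = d2 + d4/5 + d1 = 94/5
  d9 = d4 - d6 + d3 = 143/5
  d10 = d5 - 7 + d4 = -3
  d11 = d7/2 + 9 = 15/2
Walk from origin (0, 0):
  seg 1: down by d2 = 18 → (0, -18)
  seg 2: up by d9 = 143/5 → (0, 53/5)
  seg 3: right by d7 = -3 → (-3, 53/5)
  seg 4: left by d1 = 3/5 → (-18/5, 53/5)
  seg 5: down by d6 = -98/5 → (-18/5, 151/5)
  seg 6: down by d4 = 1 → (-18/5, 146/5)
  seg 7: right by d9 = 143/5 → (25, 146/5)
  seg 8: right by d11 = 15/2 → (65/2, 146/5)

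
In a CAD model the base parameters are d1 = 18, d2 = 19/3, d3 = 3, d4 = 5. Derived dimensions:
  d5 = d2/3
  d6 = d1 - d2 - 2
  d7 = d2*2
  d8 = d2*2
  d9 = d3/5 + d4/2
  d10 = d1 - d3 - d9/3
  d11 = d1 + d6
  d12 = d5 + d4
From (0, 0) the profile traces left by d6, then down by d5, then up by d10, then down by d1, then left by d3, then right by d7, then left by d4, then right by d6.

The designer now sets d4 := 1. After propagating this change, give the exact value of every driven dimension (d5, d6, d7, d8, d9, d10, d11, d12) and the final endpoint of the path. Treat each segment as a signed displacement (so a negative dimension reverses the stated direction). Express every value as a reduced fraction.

d5 = 19/9
d6 = 29/3
d7 = 38/3
d8 = 38/3
d9 = 11/10
d10 = 439/30
d11 = 83/3
d12 = 28/9
endpoint = (26/3, -493/90)

Apply edit: d4 := 1
  d5 = d2/3 = 19/9
  d6 = d1 - d2 - 2 = 29/3
  d7 = d2*2 = 38/3
  d8 = d2*2 = 38/3
  d9 = d3/5 + d4/2 = 11/10
  d10 = d1 - d3 - d9/3 = 439/30
  d11 = d1 + d6 = 83/3
  d12 = d5 + d4 = 28/9
Walk from origin (0, 0):
  seg 1: left by d6 = 29/3 → (-29/3, 0)
  seg 2: down by d5 = 19/9 → (-29/3, -19/9)
  seg 3: up by d10 = 439/30 → (-29/3, 1127/90)
  seg 4: down by d1 = 18 → (-29/3, -493/90)
  seg 5: left by d3 = 3 → (-38/3, -493/90)
  seg 6: right by d7 = 38/3 → (0, -493/90)
  seg 7: left by d4 = 1 → (-1, -493/90)
  seg 8: right by d6 = 29/3 → (26/3, -493/90)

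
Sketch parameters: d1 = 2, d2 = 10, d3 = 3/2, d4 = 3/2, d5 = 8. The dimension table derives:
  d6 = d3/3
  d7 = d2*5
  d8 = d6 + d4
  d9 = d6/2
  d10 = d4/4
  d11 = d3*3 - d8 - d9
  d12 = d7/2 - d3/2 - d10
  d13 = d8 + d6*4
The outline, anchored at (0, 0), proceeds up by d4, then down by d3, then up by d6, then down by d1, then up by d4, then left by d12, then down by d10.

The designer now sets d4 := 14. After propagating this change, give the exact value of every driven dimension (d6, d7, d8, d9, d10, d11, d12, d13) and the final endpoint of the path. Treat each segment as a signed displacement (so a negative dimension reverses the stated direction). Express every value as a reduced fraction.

d6 = 1/2
d7 = 50
d8 = 29/2
d9 = 1/4
d10 = 7/2
d11 = -41/4
d12 = 83/4
d13 = 33/2
endpoint = (-83/4, 43/2)

Apply edit: d4 := 14
  d6 = d3/3 = 1/2
  d7 = d2*5 = 50
  d8 = d6 + d4 = 29/2
  d9 = d6/2 = 1/4
  d10 = d4/4 = 7/2
  d11 = d3*3 - d8 - d9 = -41/4
  d12 = d7/2 - d3/2 - d10 = 83/4
  d13 = d8 + d6*4 = 33/2
Walk from origin (0, 0):
  seg 1: up by d4 = 14 → (0, 14)
  seg 2: down by d3 = 3/2 → (0, 25/2)
  seg 3: up by d6 = 1/2 → (0, 13)
  seg 4: down by d1 = 2 → (0, 11)
  seg 5: up by d4 = 14 → (0, 25)
  seg 6: left by d12 = 83/4 → (-83/4, 25)
  seg 7: down by d10 = 7/2 → (-83/4, 43/2)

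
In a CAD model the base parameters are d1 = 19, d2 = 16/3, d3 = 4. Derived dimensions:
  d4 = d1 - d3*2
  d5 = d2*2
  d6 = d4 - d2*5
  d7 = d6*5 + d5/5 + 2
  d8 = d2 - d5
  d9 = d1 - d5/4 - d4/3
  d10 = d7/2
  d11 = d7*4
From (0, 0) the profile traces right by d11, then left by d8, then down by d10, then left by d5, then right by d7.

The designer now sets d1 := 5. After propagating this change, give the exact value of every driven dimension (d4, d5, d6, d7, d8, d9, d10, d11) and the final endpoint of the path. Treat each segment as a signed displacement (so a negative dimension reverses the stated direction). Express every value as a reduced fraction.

Apply edit: d1 := 5
  d4 = d1 - d3*2 = -3
  d5 = d2*2 = 32/3
  d6 = d4 - d2*5 = -89/3
  d7 = d6*5 + d5/5 + 2 = -721/5
  d8 = d2 - d5 = -16/3
  d9 = d1 - d5/4 - d4/3 = 10/3
  d10 = d7/2 = -721/10
  d11 = d7*4 = -2884/5
Walk from origin (0, 0):
  seg 1: right by d11 = -2884/5 → (-2884/5, 0)
  seg 2: left by d8 = -16/3 → (-8572/15, 0)
  seg 3: down by d10 = -721/10 → (-8572/15, 721/10)
  seg 4: left by d5 = 32/3 → (-8732/15, 721/10)
  seg 5: right by d7 = -721/5 → (-2179/3, 721/10)

d4 = -3
d5 = 32/3
d6 = -89/3
d7 = -721/5
d8 = -16/3
d9 = 10/3
d10 = -721/10
d11 = -2884/5
endpoint = (-2179/3, 721/10)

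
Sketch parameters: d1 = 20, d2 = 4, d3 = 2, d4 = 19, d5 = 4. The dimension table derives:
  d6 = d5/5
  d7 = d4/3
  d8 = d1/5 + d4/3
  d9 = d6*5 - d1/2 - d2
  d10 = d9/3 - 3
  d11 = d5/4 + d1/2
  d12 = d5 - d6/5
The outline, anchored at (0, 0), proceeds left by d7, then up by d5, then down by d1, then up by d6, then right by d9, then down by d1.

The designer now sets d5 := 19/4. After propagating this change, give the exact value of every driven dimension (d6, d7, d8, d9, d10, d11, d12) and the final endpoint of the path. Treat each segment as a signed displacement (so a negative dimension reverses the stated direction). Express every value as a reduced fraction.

d6 = 19/20
d7 = 19/3
d8 = 31/3
d9 = -37/4
d10 = -73/12
d11 = 179/16
d12 = 114/25
endpoint = (-187/12, -343/10)

Apply edit: d5 := 19/4
  d6 = d5/5 = 19/20
  d7 = d4/3 = 19/3
  d8 = d1/5 + d4/3 = 31/3
  d9 = d6*5 - d1/2 - d2 = -37/4
  d10 = d9/3 - 3 = -73/12
  d11 = d5/4 + d1/2 = 179/16
  d12 = d5 - d6/5 = 114/25
Walk from origin (0, 0):
  seg 1: left by d7 = 19/3 → (-19/3, 0)
  seg 2: up by d5 = 19/4 → (-19/3, 19/4)
  seg 3: down by d1 = 20 → (-19/3, -61/4)
  seg 4: up by d6 = 19/20 → (-19/3, -143/10)
  seg 5: right by d9 = -37/4 → (-187/12, -143/10)
  seg 6: down by d1 = 20 → (-187/12, -343/10)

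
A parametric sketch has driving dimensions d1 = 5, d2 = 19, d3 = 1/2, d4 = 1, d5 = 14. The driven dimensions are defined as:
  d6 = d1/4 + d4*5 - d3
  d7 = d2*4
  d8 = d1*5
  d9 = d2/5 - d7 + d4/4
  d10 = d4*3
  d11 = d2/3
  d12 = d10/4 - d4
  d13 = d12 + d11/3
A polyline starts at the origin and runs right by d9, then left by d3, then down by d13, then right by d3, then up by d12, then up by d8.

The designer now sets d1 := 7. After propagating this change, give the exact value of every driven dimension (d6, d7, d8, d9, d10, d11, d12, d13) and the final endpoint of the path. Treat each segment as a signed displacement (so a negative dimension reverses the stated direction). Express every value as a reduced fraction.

d6 = 25/4
d7 = 76
d8 = 35
d9 = -1439/20
d10 = 3
d11 = 19/3
d12 = -1/4
d13 = 67/36
endpoint = (-1439/20, 296/9)

Apply edit: d1 := 7
  d6 = d1/4 + d4*5 - d3 = 25/4
  d7 = d2*4 = 76
  d8 = d1*5 = 35
  d9 = d2/5 - d7 + d4/4 = -1439/20
  d10 = d4*3 = 3
  d11 = d2/3 = 19/3
  d12 = d10/4 - d4 = -1/4
  d13 = d12 + d11/3 = 67/36
Walk from origin (0, 0):
  seg 1: right by d9 = -1439/20 → (-1439/20, 0)
  seg 2: left by d3 = 1/2 → (-1449/20, 0)
  seg 3: down by d13 = 67/36 → (-1449/20, -67/36)
  seg 4: right by d3 = 1/2 → (-1439/20, -67/36)
  seg 5: up by d12 = -1/4 → (-1439/20, -19/9)
  seg 6: up by d8 = 35 → (-1439/20, 296/9)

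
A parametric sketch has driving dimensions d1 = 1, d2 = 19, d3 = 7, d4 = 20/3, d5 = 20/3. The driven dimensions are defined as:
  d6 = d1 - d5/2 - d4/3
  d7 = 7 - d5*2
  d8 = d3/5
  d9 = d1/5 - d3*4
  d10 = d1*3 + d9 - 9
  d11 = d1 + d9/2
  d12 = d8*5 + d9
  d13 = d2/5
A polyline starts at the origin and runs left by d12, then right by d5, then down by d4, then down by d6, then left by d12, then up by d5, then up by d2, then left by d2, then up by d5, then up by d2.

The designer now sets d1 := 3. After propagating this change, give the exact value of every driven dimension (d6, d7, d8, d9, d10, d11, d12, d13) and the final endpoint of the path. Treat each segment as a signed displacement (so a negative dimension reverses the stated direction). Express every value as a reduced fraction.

d6 = -23/9
d7 = -19/3
d8 = 7/5
d9 = -137/5
d10 = -137/5
d11 = -107/10
d12 = -102/5
d13 = 19/5
endpoint = (427/15, 425/9)

Apply edit: d1 := 3
  d6 = d1 - d5/2 - d4/3 = -23/9
  d7 = 7 - d5*2 = -19/3
  d8 = d3/5 = 7/5
  d9 = d1/5 - d3*4 = -137/5
  d10 = d1*3 + d9 - 9 = -137/5
  d11 = d1 + d9/2 = -107/10
  d12 = d8*5 + d9 = -102/5
  d13 = d2/5 = 19/5
Walk from origin (0, 0):
  seg 1: left by d12 = -102/5 → (102/5, 0)
  seg 2: right by d5 = 20/3 → (406/15, 0)
  seg 3: down by d4 = 20/3 → (406/15, -20/3)
  seg 4: down by d6 = -23/9 → (406/15, -37/9)
  seg 5: left by d12 = -102/5 → (712/15, -37/9)
  seg 6: up by d5 = 20/3 → (712/15, 23/9)
  seg 7: up by d2 = 19 → (712/15, 194/9)
  seg 8: left by d2 = 19 → (427/15, 194/9)
  seg 9: up by d5 = 20/3 → (427/15, 254/9)
  seg 10: up by d2 = 19 → (427/15, 425/9)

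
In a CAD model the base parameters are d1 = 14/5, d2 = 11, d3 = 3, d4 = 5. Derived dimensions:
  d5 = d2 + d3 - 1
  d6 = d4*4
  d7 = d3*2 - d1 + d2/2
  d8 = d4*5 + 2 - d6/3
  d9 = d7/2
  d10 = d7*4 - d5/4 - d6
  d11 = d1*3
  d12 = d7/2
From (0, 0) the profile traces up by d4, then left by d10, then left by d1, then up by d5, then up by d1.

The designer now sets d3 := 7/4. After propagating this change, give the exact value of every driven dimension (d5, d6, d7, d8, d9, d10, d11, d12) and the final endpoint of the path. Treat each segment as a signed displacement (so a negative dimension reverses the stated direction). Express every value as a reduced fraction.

Apply edit: d3 := 7/4
  d5 = d2 + d3 - 1 = 47/4
  d6 = d4*4 = 20
  d7 = d3*2 - d1 + d2/2 = 31/5
  d8 = d4*5 + 2 - d6/3 = 61/3
  d9 = d7/2 = 31/10
  d10 = d7*4 - d5/4 - d6 = 149/80
  d11 = d1*3 = 42/5
  d12 = d7/2 = 31/10
Walk from origin (0, 0):
  seg 1: up by d4 = 5 → (0, 5)
  seg 2: left by d10 = 149/80 → (-149/80, 5)
  seg 3: left by d1 = 14/5 → (-373/80, 5)
  seg 4: up by d5 = 47/4 → (-373/80, 67/4)
  seg 5: up by d1 = 14/5 → (-373/80, 391/20)

d5 = 47/4
d6 = 20
d7 = 31/5
d8 = 61/3
d9 = 31/10
d10 = 149/80
d11 = 42/5
d12 = 31/10
endpoint = (-373/80, 391/20)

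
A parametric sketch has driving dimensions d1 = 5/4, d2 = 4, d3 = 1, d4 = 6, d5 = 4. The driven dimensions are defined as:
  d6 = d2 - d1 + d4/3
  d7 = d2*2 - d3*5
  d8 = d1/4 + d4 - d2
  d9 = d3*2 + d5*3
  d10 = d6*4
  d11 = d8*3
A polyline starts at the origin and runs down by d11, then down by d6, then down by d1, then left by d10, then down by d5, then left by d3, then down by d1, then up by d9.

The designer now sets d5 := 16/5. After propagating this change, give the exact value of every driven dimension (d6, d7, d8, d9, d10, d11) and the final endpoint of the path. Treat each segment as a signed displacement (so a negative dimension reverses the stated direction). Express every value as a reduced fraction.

d6 = 19/4
d7 = 3
d8 = 37/16
d9 = 58/5
d10 = 19
d11 = 111/16
endpoint = (-20, -463/80)

Apply edit: d5 := 16/5
  d6 = d2 - d1 + d4/3 = 19/4
  d7 = d2*2 - d3*5 = 3
  d8 = d1/4 + d4 - d2 = 37/16
  d9 = d3*2 + d5*3 = 58/5
  d10 = d6*4 = 19
  d11 = d8*3 = 111/16
Walk from origin (0, 0):
  seg 1: down by d11 = 111/16 → (0, -111/16)
  seg 2: down by d6 = 19/4 → (0, -187/16)
  seg 3: down by d1 = 5/4 → (0, -207/16)
  seg 4: left by d10 = 19 → (-19, -207/16)
  seg 5: down by d5 = 16/5 → (-19, -1291/80)
  seg 6: left by d3 = 1 → (-20, -1291/80)
  seg 7: down by d1 = 5/4 → (-20, -1391/80)
  seg 8: up by d9 = 58/5 → (-20, -463/80)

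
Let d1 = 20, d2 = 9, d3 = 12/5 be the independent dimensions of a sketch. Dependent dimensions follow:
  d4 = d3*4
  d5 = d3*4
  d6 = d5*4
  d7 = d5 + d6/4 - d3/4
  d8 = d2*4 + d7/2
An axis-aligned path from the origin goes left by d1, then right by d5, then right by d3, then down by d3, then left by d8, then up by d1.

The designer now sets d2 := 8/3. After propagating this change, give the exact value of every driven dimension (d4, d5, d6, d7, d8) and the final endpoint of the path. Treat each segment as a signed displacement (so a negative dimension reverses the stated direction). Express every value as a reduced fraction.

Apply edit: d2 := 8/3
  d4 = d3*4 = 48/5
  d5 = d3*4 = 48/5
  d6 = d5*4 = 192/5
  d7 = d5 + d6/4 - d3/4 = 93/5
  d8 = d2*4 + d7/2 = 599/30
Walk from origin (0, 0):
  seg 1: left by d1 = 20 → (-20, 0)
  seg 2: right by d5 = 48/5 → (-52/5, 0)
  seg 3: right by d3 = 12/5 → (-8, 0)
  seg 4: down by d3 = 12/5 → (-8, -12/5)
  seg 5: left by d8 = 599/30 → (-839/30, -12/5)
  seg 6: up by d1 = 20 → (-839/30, 88/5)

d4 = 48/5
d5 = 48/5
d6 = 192/5
d7 = 93/5
d8 = 599/30
endpoint = (-839/30, 88/5)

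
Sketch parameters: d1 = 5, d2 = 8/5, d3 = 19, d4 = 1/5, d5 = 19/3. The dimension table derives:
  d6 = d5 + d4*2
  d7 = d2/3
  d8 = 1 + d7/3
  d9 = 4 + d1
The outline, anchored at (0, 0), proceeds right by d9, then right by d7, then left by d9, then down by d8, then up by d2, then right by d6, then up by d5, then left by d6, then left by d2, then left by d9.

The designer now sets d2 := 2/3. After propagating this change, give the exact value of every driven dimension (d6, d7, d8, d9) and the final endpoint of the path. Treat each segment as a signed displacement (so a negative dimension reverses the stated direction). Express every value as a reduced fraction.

Apply edit: d2 := 2/3
  d6 = d5 + d4*2 = 101/15
  d7 = d2/3 = 2/9
  d8 = 1 + d7/3 = 29/27
  d9 = 4 + d1 = 9
Walk from origin (0, 0):
  seg 1: right by d9 = 9 → (9, 0)
  seg 2: right by d7 = 2/9 → (83/9, 0)
  seg 3: left by d9 = 9 → (2/9, 0)
  seg 4: down by d8 = 29/27 → (2/9, -29/27)
  seg 5: up by d2 = 2/3 → (2/9, -11/27)
  seg 6: right by d6 = 101/15 → (313/45, -11/27)
  seg 7: up by d5 = 19/3 → (313/45, 160/27)
  seg 8: left by d6 = 101/15 → (2/9, 160/27)
  seg 9: left by d2 = 2/3 → (-4/9, 160/27)
  seg 10: left by d9 = 9 → (-85/9, 160/27)

d6 = 101/15
d7 = 2/9
d8 = 29/27
d9 = 9
endpoint = (-85/9, 160/27)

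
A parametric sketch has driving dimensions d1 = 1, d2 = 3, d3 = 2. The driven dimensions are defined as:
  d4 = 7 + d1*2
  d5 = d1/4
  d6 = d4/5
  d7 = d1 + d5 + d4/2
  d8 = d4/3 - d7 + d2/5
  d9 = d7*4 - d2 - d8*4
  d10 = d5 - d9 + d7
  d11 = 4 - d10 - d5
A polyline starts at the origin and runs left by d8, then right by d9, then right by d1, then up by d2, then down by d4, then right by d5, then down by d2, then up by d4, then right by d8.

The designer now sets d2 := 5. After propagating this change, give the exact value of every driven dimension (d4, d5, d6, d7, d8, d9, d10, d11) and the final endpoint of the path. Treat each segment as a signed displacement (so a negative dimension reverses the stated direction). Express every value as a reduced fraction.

d4 = 9
d5 = 1/4
d6 = 9/5
d7 = 23/4
d8 = -7/4
d9 = 25
d10 = -19
d11 = 91/4
endpoint = (105/4, 0)

Apply edit: d2 := 5
  d4 = 7 + d1*2 = 9
  d5 = d1/4 = 1/4
  d6 = d4/5 = 9/5
  d7 = d1 + d5 + d4/2 = 23/4
  d8 = d4/3 - d7 + d2/5 = -7/4
  d9 = d7*4 - d2 - d8*4 = 25
  d10 = d5 - d9 + d7 = -19
  d11 = 4 - d10 - d5 = 91/4
Walk from origin (0, 0):
  seg 1: left by d8 = -7/4 → (7/4, 0)
  seg 2: right by d9 = 25 → (107/4, 0)
  seg 3: right by d1 = 1 → (111/4, 0)
  seg 4: up by d2 = 5 → (111/4, 5)
  seg 5: down by d4 = 9 → (111/4, -4)
  seg 6: right by d5 = 1/4 → (28, -4)
  seg 7: down by d2 = 5 → (28, -9)
  seg 8: up by d4 = 9 → (28, 0)
  seg 9: right by d8 = -7/4 → (105/4, 0)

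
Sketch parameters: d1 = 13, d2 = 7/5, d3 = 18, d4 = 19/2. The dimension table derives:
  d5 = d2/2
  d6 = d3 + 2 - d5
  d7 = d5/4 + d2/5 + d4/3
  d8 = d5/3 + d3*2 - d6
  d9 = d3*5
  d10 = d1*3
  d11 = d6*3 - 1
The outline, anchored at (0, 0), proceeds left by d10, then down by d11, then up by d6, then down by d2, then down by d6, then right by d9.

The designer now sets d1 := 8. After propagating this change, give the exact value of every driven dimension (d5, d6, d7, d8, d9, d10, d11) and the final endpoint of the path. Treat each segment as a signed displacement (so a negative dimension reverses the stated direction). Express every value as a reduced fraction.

d5 = 7/10
d6 = 193/10
d7 = 2173/600
d8 = 254/15
d9 = 90
d10 = 24
d11 = 569/10
endpoint = (66, -583/10)

Apply edit: d1 := 8
  d5 = d2/2 = 7/10
  d6 = d3 + 2 - d5 = 193/10
  d7 = d5/4 + d2/5 + d4/3 = 2173/600
  d8 = d5/3 + d3*2 - d6 = 254/15
  d9 = d3*5 = 90
  d10 = d1*3 = 24
  d11 = d6*3 - 1 = 569/10
Walk from origin (0, 0):
  seg 1: left by d10 = 24 → (-24, 0)
  seg 2: down by d11 = 569/10 → (-24, -569/10)
  seg 3: up by d6 = 193/10 → (-24, -188/5)
  seg 4: down by d2 = 7/5 → (-24, -39)
  seg 5: down by d6 = 193/10 → (-24, -583/10)
  seg 6: right by d9 = 90 → (66, -583/10)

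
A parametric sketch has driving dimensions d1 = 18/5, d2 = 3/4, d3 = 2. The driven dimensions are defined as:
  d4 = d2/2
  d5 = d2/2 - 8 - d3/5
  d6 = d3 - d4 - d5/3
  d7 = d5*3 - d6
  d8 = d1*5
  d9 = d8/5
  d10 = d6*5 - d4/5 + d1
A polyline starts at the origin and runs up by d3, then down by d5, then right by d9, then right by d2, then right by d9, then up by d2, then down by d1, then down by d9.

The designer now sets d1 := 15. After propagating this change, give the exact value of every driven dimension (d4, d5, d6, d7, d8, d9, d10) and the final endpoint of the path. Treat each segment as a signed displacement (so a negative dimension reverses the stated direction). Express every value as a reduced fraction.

d4 = 3/8
d5 = -321/40
d6 = 43/10
d7 = -227/8
d8 = 75
d9 = 15
d10 = 1457/40
endpoint = (123/4, -769/40)

Apply edit: d1 := 15
  d4 = d2/2 = 3/8
  d5 = d2/2 - 8 - d3/5 = -321/40
  d6 = d3 - d4 - d5/3 = 43/10
  d7 = d5*3 - d6 = -227/8
  d8 = d1*5 = 75
  d9 = d8/5 = 15
  d10 = d6*5 - d4/5 + d1 = 1457/40
Walk from origin (0, 0):
  seg 1: up by d3 = 2 → (0, 2)
  seg 2: down by d5 = -321/40 → (0, 401/40)
  seg 3: right by d9 = 15 → (15, 401/40)
  seg 4: right by d2 = 3/4 → (63/4, 401/40)
  seg 5: right by d9 = 15 → (123/4, 401/40)
  seg 6: up by d2 = 3/4 → (123/4, 431/40)
  seg 7: down by d1 = 15 → (123/4, -169/40)
  seg 8: down by d9 = 15 → (123/4, -769/40)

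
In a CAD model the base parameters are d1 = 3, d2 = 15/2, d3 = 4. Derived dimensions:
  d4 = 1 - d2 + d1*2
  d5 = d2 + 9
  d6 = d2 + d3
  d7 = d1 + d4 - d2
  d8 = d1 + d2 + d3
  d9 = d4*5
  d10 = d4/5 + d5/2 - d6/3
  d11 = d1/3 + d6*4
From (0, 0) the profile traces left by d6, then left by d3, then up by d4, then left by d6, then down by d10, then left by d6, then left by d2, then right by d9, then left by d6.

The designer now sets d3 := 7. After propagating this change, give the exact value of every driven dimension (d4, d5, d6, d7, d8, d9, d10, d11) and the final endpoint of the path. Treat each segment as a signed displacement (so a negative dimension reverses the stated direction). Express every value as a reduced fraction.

d4 = -1/2
d5 = 33/2
d6 = 29/2
d7 = -5
d8 = 35/2
d9 = -5/2
d10 = 199/60
d11 = 59
endpoint = (-75, -229/60)

Apply edit: d3 := 7
  d4 = 1 - d2 + d1*2 = -1/2
  d5 = d2 + 9 = 33/2
  d6 = d2 + d3 = 29/2
  d7 = d1 + d4 - d2 = -5
  d8 = d1 + d2 + d3 = 35/2
  d9 = d4*5 = -5/2
  d10 = d4/5 + d5/2 - d6/3 = 199/60
  d11 = d1/3 + d6*4 = 59
Walk from origin (0, 0):
  seg 1: left by d6 = 29/2 → (-29/2, 0)
  seg 2: left by d3 = 7 → (-43/2, 0)
  seg 3: up by d4 = -1/2 → (-43/2, -1/2)
  seg 4: left by d6 = 29/2 → (-36, -1/2)
  seg 5: down by d10 = 199/60 → (-36, -229/60)
  seg 6: left by d6 = 29/2 → (-101/2, -229/60)
  seg 7: left by d2 = 15/2 → (-58, -229/60)
  seg 8: right by d9 = -5/2 → (-121/2, -229/60)
  seg 9: left by d6 = 29/2 → (-75, -229/60)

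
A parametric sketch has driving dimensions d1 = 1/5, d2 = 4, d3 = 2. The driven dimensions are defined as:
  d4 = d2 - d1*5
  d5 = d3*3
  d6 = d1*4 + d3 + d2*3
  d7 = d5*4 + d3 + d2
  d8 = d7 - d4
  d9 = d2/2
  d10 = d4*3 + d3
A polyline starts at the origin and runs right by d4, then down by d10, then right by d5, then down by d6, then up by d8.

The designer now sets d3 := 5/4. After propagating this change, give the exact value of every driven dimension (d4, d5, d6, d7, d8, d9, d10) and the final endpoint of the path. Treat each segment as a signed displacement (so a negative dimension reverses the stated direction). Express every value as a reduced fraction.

Apply edit: d3 := 5/4
  d4 = d2 - d1*5 = 3
  d5 = d3*3 = 15/4
  d6 = d1*4 + d3 + d2*3 = 281/20
  d7 = d5*4 + d3 + d2 = 81/4
  d8 = d7 - d4 = 69/4
  d9 = d2/2 = 2
  d10 = d4*3 + d3 = 41/4
Walk from origin (0, 0):
  seg 1: right by d4 = 3 → (3, 0)
  seg 2: down by d10 = 41/4 → (3, -41/4)
  seg 3: right by d5 = 15/4 → (27/4, -41/4)
  seg 4: down by d6 = 281/20 → (27/4, -243/10)
  seg 5: up by d8 = 69/4 → (27/4, -141/20)

d4 = 3
d5 = 15/4
d6 = 281/20
d7 = 81/4
d8 = 69/4
d9 = 2
d10 = 41/4
endpoint = (27/4, -141/20)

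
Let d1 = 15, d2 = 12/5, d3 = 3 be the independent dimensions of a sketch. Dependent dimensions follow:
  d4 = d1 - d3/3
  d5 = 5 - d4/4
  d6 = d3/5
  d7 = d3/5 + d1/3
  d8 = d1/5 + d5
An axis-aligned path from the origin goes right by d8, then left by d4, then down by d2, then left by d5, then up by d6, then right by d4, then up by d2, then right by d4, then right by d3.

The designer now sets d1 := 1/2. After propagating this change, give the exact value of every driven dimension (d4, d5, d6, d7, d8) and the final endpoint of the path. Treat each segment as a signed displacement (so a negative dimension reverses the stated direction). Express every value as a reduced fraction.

d4 = -1/2
d5 = 41/8
d6 = 3/5
d7 = 23/30
d8 = 209/40
endpoint = (13/5, 3/5)

Apply edit: d1 := 1/2
  d4 = d1 - d3/3 = -1/2
  d5 = 5 - d4/4 = 41/8
  d6 = d3/5 = 3/5
  d7 = d3/5 + d1/3 = 23/30
  d8 = d1/5 + d5 = 209/40
Walk from origin (0, 0):
  seg 1: right by d8 = 209/40 → (209/40, 0)
  seg 2: left by d4 = -1/2 → (229/40, 0)
  seg 3: down by d2 = 12/5 → (229/40, -12/5)
  seg 4: left by d5 = 41/8 → (3/5, -12/5)
  seg 5: up by d6 = 3/5 → (3/5, -9/5)
  seg 6: right by d4 = -1/2 → (1/10, -9/5)
  seg 7: up by d2 = 12/5 → (1/10, 3/5)
  seg 8: right by d4 = -1/2 → (-2/5, 3/5)
  seg 9: right by d3 = 3 → (13/5, 3/5)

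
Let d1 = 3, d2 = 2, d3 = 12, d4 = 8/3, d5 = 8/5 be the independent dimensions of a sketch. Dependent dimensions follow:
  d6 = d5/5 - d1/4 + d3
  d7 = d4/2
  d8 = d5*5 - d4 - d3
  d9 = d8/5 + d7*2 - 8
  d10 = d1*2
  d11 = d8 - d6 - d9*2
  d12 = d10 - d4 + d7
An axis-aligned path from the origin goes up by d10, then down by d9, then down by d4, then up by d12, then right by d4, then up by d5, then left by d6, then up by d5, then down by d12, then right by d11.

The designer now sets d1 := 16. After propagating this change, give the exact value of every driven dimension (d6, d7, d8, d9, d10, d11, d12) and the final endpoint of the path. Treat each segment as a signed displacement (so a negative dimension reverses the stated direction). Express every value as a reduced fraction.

d6 = 208/25
d7 = 4/3
d8 = -20/3
d9 = -20/3
d10 = 32
d11 = -124/75
d12 = 92/3
endpoint = (-548/75, 196/5)

Apply edit: d1 := 16
  d6 = d5/5 - d1/4 + d3 = 208/25
  d7 = d4/2 = 4/3
  d8 = d5*5 - d4 - d3 = -20/3
  d9 = d8/5 + d7*2 - 8 = -20/3
  d10 = d1*2 = 32
  d11 = d8 - d6 - d9*2 = -124/75
  d12 = d10 - d4 + d7 = 92/3
Walk from origin (0, 0):
  seg 1: up by d10 = 32 → (0, 32)
  seg 2: down by d9 = -20/3 → (0, 116/3)
  seg 3: down by d4 = 8/3 → (0, 36)
  seg 4: up by d12 = 92/3 → (0, 200/3)
  seg 5: right by d4 = 8/3 → (8/3, 200/3)
  seg 6: up by d5 = 8/5 → (8/3, 1024/15)
  seg 7: left by d6 = 208/25 → (-424/75, 1024/15)
  seg 8: up by d5 = 8/5 → (-424/75, 1048/15)
  seg 9: down by d12 = 92/3 → (-424/75, 196/5)
  seg 10: right by d11 = -124/75 → (-548/75, 196/5)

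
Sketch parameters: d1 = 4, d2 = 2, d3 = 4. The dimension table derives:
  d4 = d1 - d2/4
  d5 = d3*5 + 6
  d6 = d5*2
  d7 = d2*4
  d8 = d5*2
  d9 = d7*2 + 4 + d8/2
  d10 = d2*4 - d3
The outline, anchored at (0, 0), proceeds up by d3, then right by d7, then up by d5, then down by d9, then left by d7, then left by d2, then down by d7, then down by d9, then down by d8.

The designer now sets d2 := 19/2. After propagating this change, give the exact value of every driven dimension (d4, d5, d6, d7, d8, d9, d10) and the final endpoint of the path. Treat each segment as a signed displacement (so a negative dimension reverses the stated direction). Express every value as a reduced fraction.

d4 = 13/8
d5 = 26
d6 = 52
d7 = 38
d8 = 52
d9 = 106
d10 = 34
endpoint = (-19/2, -272)

Apply edit: d2 := 19/2
  d4 = d1 - d2/4 = 13/8
  d5 = d3*5 + 6 = 26
  d6 = d5*2 = 52
  d7 = d2*4 = 38
  d8 = d5*2 = 52
  d9 = d7*2 + 4 + d8/2 = 106
  d10 = d2*4 - d3 = 34
Walk from origin (0, 0):
  seg 1: up by d3 = 4 → (0, 4)
  seg 2: right by d7 = 38 → (38, 4)
  seg 3: up by d5 = 26 → (38, 30)
  seg 4: down by d9 = 106 → (38, -76)
  seg 5: left by d7 = 38 → (0, -76)
  seg 6: left by d2 = 19/2 → (-19/2, -76)
  seg 7: down by d7 = 38 → (-19/2, -114)
  seg 8: down by d9 = 106 → (-19/2, -220)
  seg 9: down by d8 = 52 → (-19/2, -272)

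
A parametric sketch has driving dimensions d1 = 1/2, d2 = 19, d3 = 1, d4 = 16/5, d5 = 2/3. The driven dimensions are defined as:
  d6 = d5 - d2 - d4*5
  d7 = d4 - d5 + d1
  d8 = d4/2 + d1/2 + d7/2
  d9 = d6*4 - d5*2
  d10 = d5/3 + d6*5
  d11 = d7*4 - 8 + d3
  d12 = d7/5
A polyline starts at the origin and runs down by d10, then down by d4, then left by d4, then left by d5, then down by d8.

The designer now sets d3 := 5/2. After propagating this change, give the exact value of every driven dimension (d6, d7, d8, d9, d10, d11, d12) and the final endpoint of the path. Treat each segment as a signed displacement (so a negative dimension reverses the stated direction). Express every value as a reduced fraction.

Apply edit: d3 := 5/2
  d6 = d5 - d2 - d4*5 = -103/3
  d7 = d4 - d5 + d1 = 91/30
  d8 = d4/2 + d1/2 + d7/2 = 101/30
  d9 = d6*4 - d5*2 = -416/3
  d10 = d5/3 + d6*5 = -1543/9
  d11 = d7*4 - 8 + d3 = 199/30
  d12 = d7/5 = 91/150
Walk from origin (0, 0):
  seg 1: down by d10 = -1543/9 → (0, 1543/9)
  seg 2: down by d4 = 16/5 → (0, 7571/45)
  seg 3: left by d4 = 16/5 → (-16/5, 7571/45)
  seg 4: left by d5 = 2/3 → (-58/15, 7571/45)
  seg 5: down by d8 = 101/30 → (-58/15, 14839/90)

d6 = -103/3
d7 = 91/30
d8 = 101/30
d9 = -416/3
d10 = -1543/9
d11 = 199/30
d12 = 91/150
endpoint = (-58/15, 14839/90)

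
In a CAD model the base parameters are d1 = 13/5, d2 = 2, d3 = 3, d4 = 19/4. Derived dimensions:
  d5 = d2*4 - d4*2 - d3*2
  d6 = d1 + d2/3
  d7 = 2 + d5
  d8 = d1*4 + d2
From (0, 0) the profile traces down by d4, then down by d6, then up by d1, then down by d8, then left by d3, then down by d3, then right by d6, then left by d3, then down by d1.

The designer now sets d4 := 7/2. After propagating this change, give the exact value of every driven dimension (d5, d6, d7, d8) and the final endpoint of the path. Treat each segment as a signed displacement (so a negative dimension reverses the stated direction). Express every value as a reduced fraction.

Apply edit: d4 := 7/2
  d5 = d2*4 - d4*2 - d3*2 = -5
  d6 = d1 + d2/3 = 49/15
  d7 = 2 + d5 = -3
  d8 = d1*4 + d2 = 62/5
Walk from origin (0, 0):
  seg 1: down by d4 = 7/2 → (0, -7/2)
  seg 2: down by d6 = 49/15 → (0, -203/30)
  seg 3: up by d1 = 13/5 → (0, -25/6)
  seg 4: down by d8 = 62/5 → (0, -497/30)
  seg 5: left by d3 = 3 → (-3, -497/30)
  seg 6: down by d3 = 3 → (-3, -587/30)
  seg 7: right by d6 = 49/15 → (4/15, -587/30)
  seg 8: left by d3 = 3 → (-41/15, -587/30)
  seg 9: down by d1 = 13/5 → (-41/15, -133/6)

d5 = -5
d6 = 49/15
d7 = -3
d8 = 62/5
endpoint = (-41/15, -133/6)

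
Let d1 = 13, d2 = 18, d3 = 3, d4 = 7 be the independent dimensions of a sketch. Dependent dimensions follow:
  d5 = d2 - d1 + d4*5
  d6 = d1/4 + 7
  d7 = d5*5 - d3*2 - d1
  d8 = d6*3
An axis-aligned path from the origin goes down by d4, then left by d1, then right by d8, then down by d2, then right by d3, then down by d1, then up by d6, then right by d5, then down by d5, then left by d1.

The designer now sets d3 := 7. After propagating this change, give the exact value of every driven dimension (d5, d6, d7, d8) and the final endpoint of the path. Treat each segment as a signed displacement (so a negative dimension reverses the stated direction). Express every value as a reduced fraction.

d5 = 40
d6 = 41/4
d7 = 173
d8 = 123/4
endpoint = (207/4, -271/4)

Apply edit: d3 := 7
  d5 = d2 - d1 + d4*5 = 40
  d6 = d1/4 + 7 = 41/4
  d7 = d5*5 - d3*2 - d1 = 173
  d8 = d6*3 = 123/4
Walk from origin (0, 0):
  seg 1: down by d4 = 7 → (0, -7)
  seg 2: left by d1 = 13 → (-13, -7)
  seg 3: right by d8 = 123/4 → (71/4, -7)
  seg 4: down by d2 = 18 → (71/4, -25)
  seg 5: right by d3 = 7 → (99/4, -25)
  seg 6: down by d1 = 13 → (99/4, -38)
  seg 7: up by d6 = 41/4 → (99/4, -111/4)
  seg 8: right by d5 = 40 → (259/4, -111/4)
  seg 9: down by d5 = 40 → (259/4, -271/4)
  seg 10: left by d1 = 13 → (207/4, -271/4)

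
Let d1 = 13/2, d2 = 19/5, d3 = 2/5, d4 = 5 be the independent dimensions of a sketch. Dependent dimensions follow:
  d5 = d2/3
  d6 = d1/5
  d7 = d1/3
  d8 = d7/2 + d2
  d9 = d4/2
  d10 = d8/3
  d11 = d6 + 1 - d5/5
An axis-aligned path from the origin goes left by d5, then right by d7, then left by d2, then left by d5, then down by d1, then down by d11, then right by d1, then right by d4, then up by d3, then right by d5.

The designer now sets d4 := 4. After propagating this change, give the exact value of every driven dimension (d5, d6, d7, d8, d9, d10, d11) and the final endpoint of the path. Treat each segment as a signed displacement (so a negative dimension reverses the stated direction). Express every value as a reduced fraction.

d5 = 19/15
d6 = 13/10
d7 = 13/6
d8 = 293/60
d9 = 2
d10 = 293/180
d11 = 307/150
endpoint = (38/5, -611/75)

Apply edit: d4 := 4
  d5 = d2/3 = 19/15
  d6 = d1/5 = 13/10
  d7 = d1/3 = 13/6
  d8 = d7/2 + d2 = 293/60
  d9 = d4/2 = 2
  d10 = d8/3 = 293/180
  d11 = d6 + 1 - d5/5 = 307/150
Walk from origin (0, 0):
  seg 1: left by d5 = 19/15 → (-19/15, 0)
  seg 2: right by d7 = 13/6 → (9/10, 0)
  seg 3: left by d2 = 19/5 → (-29/10, 0)
  seg 4: left by d5 = 19/15 → (-25/6, 0)
  seg 5: down by d1 = 13/2 → (-25/6, -13/2)
  seg 6: down by d11 = 307/150 → (-25/6, -641/75)
  seg 7: right by d1 = 13/2 → (7/3, -641/75)
  seg 8: right by d4 = 4 → (19/3, -641/75)
  seg 9: up by d3 = 2/5 → (19/3, -611/75)
  seg 10: right by d5 = 19/15 → (38/5, -611/75)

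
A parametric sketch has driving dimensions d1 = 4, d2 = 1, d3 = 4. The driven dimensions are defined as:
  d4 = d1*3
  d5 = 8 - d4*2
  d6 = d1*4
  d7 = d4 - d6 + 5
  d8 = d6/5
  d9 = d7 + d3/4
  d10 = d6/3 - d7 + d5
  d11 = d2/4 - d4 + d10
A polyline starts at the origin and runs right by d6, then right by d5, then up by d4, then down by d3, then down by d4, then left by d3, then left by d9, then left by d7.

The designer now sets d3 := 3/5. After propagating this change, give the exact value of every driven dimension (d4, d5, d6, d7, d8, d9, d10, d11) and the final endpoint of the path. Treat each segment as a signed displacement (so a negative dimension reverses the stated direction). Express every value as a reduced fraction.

d4 = 12
d5 = -16
d6 = 16
d7 = 1
d8 = 16/5
d9 = 23/20
d10 = -35/3
d11 = -281/12
endpoint = (-11/4, -3/5)

Apply edit: d3 := 3/5
  d4 = d1*3 = 12
  d5 = 8 - d4*2 = -16
  d6 = d1*4 = 16
  d7 = d4 - d6 + 5 = 1
  d8 = d6/5 = 16/5
  d9 = d7 + d3/4 = 23/20
  d10 = d6/3 - d7 + d5 = -35/3
  d11 = d2/4 - d4 + d10 = -281/12
Walk from origin (0, 0):
  seg 1: right by d6 = 16 → (16, 0)
  seg 2: right by d5 = -16 → (0, 0)
  seg 3: up by d4 = 12 → (0, 12)
  seg 4: down by d3 = 3/5 → (0, 57/5)
  seg 5: down by d4 = 12 → (0, -3/5)
  seg 6: left by d3 = 3/5 → (-3/5, -3/5)
  seg 7: left by d9 = 23/20 → (-7/4, -3/5)
  seg 8: left by d7 = 1 → (-11/4, -3/5)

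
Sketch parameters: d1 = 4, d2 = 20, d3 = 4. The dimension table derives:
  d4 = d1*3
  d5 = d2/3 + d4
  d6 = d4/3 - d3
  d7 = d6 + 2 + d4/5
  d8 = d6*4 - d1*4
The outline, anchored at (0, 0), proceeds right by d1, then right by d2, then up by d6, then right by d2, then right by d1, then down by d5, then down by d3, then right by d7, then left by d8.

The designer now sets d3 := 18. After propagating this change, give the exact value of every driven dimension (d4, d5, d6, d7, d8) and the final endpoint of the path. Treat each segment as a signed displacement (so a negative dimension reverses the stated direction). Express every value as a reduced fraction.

d4 = 12
d5 = 56/3
d6 = -14
d7 = -48/5
d8 = -72
endpoint = (552/5, -152/3)

Apply edit: d3 := 18
  d4 = d1*3 = 12
  d5 = d2/3 + d4 = 56/3
  d6 = d4/3 - d3 = -14
  d7 = d6 + 2 + d4/5 = -48/5
  d8 = d6*4 - d1*4 = -72
Walk from origin (0, 0):
  seg 1: right by d1 = 4 → (4, 0)
  seg 2: right by d2 = 20 → (24, 0)
  seg 3: up by d6 = -14 → (24, -14)
  seg 4: right by d2 = 20 → (44, -14)
  seg 5: right by d1 = 4 → (48, -14)
  seg 6: down by d5 = 56/3 → (48, -98/3)
  seg 7: down by d3 = 18 → (48, -152/3)
  seg 8: right by d7 = -48/5 → (192/5, -152/3)
  seg 9: left by d8 = -72 → (552/5, -152/3)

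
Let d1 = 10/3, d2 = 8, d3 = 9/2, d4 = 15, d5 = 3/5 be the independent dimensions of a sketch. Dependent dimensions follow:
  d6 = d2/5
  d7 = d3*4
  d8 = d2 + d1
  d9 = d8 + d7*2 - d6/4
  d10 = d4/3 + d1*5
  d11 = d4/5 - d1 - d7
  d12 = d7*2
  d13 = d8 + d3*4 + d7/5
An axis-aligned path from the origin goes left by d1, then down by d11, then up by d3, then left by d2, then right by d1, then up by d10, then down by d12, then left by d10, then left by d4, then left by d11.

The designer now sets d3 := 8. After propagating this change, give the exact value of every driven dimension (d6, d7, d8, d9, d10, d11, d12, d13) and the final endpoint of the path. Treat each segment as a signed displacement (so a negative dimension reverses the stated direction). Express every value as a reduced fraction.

Apply edit: d3 := 8
  d6 = d2/5 = 8/5
  d7 = d3*4 = 32
  d8 = d2 + d1 = 34/3
  d9 = d8 + d7*2 - d6/4 = 1124/15
  d10 = d4/3 + d1*5 = 65/3
  d11 = d4/5 - d1 - d7 = -97/3
  d12 = d7*2 = 64
  d13 = d8 + d3*4 + d7/5 = 746/15
Walk from origin (0, 0):
  seg 1: left by d1 = 10/3 → (-10/3, 0)
  seg 2: down by d11 = -97/3 → (-10/3, 97/3)
  seg 3: up by d3 = 8 → (-10/3, 121/3)
  seg 4: left by d2 = 8 → (-34/3, 121/3)
  seg 5: right by d1 = 10/3 → (-8, 121/3)
  seg 6: up by d10 = 65/3 → (-8, 62)
  seg 7: down by d12 = 64 → (-8, -2)
  seg 8: left by d10 = 65/3 → (-89/3, -2)
  seg 9: left by d4 = 15 → (-134/3, -2)
  seg 10: left by d11 = -97/3 → (-37/3, -2)

d6 = 8/5
d7 = 32
d8 = 34/3
d9 = 1124/15
d10 = 65/3
d11 = -97/3
d12 = 64
d13 = 746/15
endpoint = (-37/3, -2)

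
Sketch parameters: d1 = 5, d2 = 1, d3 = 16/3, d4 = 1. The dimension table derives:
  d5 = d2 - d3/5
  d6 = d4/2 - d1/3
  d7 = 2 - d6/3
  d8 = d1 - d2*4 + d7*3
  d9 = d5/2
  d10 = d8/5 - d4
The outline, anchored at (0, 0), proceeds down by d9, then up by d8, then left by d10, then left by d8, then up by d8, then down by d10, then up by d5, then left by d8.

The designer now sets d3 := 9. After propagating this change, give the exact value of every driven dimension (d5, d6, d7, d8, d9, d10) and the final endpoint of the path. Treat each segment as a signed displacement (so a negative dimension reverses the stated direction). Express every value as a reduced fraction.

Apply edit: d3 := 9
  d5 = d2 - d3/5 = -4/5
  d6 = d4/2 - d1/3 = -7/6
  d7 = 2 - d6/3 = 43/18
  d8 = d1 - d2*4 + d7*3 = 49/6
  d9 = d5/2 = -2/5
  d10 = d8/5 - d4 = 19/30
Walk from origin (0, 0):
  seg 1: down by d9 = -2/5 → (0, 2/5)
  seg 2: up by d8 = 49/6 → (0, 257/30)
  seg 3: left by d10 = 19/30 → (-19/30, 257/30)
  seg 4: left by d8 = 49/6 → (-44/5, 257/30)
  seg 5: up by d8 = 49/6 → (-44/5, 251/15)
  seg 6: down by d10 = 19/30 → (-44/5, 161/10)
  seg 7: up by d5 = -4/5 → (-44/5, 153/10)
  seg 8: left by d8 = 49/6 → (-509/30, 153/10)

d5 = -4/5
d6 = -7/6
d7 = 43/18
d8 = 49/6
d9 = -2/5
d10 = 19/30
endpoint = (-509/30, 153/10)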